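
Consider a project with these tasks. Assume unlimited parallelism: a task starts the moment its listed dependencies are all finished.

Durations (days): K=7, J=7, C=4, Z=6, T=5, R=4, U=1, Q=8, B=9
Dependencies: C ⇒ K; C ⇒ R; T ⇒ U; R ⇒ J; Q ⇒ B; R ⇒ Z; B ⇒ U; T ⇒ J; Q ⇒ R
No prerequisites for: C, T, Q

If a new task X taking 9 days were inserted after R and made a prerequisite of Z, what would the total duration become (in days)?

Originally the project takes 19 days.
With X inserted, Z now waits for max(R, X).
New critical path: Q→R→X→Z = 8+4+9+6 = 27 ⇒ 27 days.

27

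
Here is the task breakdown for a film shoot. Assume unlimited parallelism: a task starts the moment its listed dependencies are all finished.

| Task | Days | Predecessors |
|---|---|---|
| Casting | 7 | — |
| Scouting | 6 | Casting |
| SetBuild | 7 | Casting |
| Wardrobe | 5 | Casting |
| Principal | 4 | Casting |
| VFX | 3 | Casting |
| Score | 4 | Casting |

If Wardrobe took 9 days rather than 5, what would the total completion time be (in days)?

Actual critical path: Casting→SetBuild = 7+7 = 14 ⇒ 14 days.
Wardrobe is off the critical path — its longest chain is 12 days, giving 2 of slack.
New critical path: Casting→Wardrobe = 7+9 = 16 ⇒ 16 days.

16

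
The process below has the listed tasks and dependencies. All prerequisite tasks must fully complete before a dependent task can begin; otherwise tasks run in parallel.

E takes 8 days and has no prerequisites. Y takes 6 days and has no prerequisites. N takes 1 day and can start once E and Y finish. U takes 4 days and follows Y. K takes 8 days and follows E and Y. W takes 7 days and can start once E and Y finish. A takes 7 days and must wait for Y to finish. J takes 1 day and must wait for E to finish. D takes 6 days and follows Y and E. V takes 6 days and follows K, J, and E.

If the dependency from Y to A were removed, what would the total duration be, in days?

22

With the dependency in place, E→K→V = 8+8+6 = 22 sets the finish at 22 days.
Without Y→A, A's earliest start moves from 6 to 0.
After: E→K→V = 8+8+6 = 22 → 22 days.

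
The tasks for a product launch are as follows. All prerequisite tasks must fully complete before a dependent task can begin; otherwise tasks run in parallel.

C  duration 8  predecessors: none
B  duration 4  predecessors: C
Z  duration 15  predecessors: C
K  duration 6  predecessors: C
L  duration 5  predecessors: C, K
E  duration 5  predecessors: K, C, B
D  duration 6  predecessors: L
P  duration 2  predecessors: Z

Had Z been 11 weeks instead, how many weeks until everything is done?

Actual critical path: C→Z→P = 8+15+2 = 25 ⇒ 25 weeks.
Z lies on that path, so at 11 weeks the path becomes 21 weeks.
Now C→K→L→D = 8+6+5+6 = 25 is longest, so the finish becomes 25 weeks.

25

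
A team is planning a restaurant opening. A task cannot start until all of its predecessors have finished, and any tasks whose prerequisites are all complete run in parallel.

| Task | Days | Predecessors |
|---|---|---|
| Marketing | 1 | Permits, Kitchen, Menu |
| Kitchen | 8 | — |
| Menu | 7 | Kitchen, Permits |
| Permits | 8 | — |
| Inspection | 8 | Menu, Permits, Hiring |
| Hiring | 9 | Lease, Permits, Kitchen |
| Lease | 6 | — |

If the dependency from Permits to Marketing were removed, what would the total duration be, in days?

Original critical path: Permits→Hiring→Inspection = 8+9+8 = 25 ⇒ 25 days.
Dropping Permits→Marketing doesn't change Marketing's earliest start (15); another predecessor still binds.
New critical path: Permits→Hiring→Inspection = 8+9+8 = 25 ⇒ 25 days.

25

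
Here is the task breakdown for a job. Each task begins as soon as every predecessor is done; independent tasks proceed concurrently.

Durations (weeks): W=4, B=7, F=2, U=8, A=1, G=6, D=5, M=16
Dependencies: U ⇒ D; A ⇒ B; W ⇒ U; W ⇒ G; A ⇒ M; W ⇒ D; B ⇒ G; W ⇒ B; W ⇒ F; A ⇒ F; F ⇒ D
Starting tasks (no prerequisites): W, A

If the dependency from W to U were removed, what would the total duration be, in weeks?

17

With the dependency in place, W→B→G = 4+7+6 = 17 sets the finish at 17 weeks.
Without W→U, U's earliest start moves from 4 to 0.
New critical path: W→B→G = 4+7+6 = 17 ⇒ 17 weeks.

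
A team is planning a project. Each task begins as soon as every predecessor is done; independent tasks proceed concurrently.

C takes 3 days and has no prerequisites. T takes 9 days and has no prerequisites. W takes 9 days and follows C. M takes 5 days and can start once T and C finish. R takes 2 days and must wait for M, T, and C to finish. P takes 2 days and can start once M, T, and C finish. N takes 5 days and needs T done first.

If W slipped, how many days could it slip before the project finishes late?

4

The longest chain is T→M→P = 9+5+2 = 16; overall finish 16 days.
W finishes as early as 12 and must finish by 16.
Slack of W = 7 − 3 = 4 days.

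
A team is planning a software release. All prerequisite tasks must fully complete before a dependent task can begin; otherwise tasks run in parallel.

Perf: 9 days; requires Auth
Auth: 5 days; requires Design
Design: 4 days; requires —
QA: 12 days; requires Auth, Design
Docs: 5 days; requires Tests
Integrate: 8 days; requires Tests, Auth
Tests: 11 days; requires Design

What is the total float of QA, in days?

2

Critical path: Design→Tests→Integrate = 4+11+8 = 23, so the finish is 23 days.
The longest chain containing QA totals 21 days.
So QA can slip 23 − 21 = 2 days.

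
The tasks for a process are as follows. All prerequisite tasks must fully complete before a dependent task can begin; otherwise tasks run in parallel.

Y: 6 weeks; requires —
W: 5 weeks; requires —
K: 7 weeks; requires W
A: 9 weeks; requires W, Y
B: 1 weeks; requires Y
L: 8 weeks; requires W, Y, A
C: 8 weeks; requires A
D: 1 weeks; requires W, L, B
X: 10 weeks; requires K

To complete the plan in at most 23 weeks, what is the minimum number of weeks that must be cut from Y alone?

Current finish: 24 weeks; target: 23.
Y is on every critical path, so each week cut from Y cuts the finish by one (this holds down to a finish of 23).
Need 24 − 23 = 1 week off Y → Y becomes 5 weeks, finish becomes 23.

1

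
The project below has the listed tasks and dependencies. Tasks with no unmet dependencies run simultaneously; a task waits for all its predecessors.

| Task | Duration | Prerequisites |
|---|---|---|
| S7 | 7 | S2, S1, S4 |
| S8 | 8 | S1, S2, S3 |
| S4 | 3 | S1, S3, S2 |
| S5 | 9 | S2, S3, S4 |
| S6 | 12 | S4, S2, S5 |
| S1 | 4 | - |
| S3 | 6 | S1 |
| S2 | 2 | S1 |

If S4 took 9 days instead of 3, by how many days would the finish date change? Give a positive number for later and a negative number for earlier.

6

Baseline: S1→S3→S4→S5→S6 = 4+6+3+9+12 = 34 → 34 days.
Since S4 is critical, the +6 change carries straight to that chain (now 40 days).
No other chain overtakes it, so the finish is 40 days.
Change in finish: 40 − 34 = +6 days.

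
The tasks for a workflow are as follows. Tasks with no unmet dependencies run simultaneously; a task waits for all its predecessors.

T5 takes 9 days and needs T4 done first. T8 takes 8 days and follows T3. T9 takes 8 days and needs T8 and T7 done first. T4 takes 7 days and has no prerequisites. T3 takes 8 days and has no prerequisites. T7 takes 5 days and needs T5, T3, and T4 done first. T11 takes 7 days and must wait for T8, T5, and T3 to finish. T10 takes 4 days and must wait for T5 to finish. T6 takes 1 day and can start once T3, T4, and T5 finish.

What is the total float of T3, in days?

5

The longest chain is T4→T5→T7→T9 = 7+9+5+8 = 29; overall finish 29 days.
T3 finishes as early as 8 and must finish by 13.
Slack of T3 = 5 − 0 = 5 days.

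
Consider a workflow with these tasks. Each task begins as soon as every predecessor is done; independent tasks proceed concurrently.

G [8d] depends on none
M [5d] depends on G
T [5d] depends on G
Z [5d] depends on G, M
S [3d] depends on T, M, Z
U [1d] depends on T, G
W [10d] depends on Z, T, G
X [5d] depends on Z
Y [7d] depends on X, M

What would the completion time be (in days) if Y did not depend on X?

Original critical path: G→M→Z→X→Y = 8+5+5+5+7 = 30 ⇒ 30 days.
Without X→Y, Y's earliest start moves from 23 to 13.
After: G→M→Z→W = 8+5+5+10 = 28 → 28 days.

28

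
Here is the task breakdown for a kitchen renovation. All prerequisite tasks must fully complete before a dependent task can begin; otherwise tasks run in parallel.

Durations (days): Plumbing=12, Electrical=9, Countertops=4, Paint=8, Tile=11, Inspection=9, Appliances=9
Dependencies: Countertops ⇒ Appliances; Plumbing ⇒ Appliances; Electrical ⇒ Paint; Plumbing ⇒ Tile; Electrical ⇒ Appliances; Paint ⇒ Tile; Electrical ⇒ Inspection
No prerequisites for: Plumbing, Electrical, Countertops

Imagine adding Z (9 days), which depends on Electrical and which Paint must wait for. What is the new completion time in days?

37

Originally the schedule takes 28 days.
With Z inserted, Paint now waits for max(Electrical, Z).
New critical path: Electrical→Z→Paint→Tile = 9+9+8+11 = 37 ⇒ 37 days.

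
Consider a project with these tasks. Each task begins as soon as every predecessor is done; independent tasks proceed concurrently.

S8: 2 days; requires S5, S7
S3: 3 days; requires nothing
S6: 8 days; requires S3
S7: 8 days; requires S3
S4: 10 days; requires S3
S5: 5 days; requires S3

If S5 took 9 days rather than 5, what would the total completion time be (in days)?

Critical path before the change: S3→S4 = 3+10 = 13 giving 13 days.
The longest path through S5 is only 10 days, so S5 has float 3.
Now S3→S5→S8 = 3+9+2 = 14 is longest, so the finish becomes 14 days.

14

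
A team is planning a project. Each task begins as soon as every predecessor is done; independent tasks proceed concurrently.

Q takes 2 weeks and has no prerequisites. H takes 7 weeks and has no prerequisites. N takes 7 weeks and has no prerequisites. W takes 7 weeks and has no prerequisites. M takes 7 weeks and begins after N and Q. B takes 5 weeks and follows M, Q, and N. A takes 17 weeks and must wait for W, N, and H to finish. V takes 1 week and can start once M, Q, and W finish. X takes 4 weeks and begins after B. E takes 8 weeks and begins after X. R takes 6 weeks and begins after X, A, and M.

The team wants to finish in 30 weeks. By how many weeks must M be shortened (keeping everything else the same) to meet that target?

1

Current finish: 31 weeks; target: 30.
M is on every critical path, so each week cut from M cuts the finish by one (this holds down to a finish of 30).
Need 31 − 30 = 1 week off M → M becomes 6 weeks, finish becomes 30.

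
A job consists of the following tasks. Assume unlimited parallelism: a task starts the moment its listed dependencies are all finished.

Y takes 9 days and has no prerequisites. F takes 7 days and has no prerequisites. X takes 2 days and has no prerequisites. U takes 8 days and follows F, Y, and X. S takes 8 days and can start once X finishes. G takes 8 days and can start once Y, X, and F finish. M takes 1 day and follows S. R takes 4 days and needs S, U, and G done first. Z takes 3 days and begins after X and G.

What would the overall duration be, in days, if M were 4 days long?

21

Actual critical path: Y→U→R = 9+8+4 = 21 ⇒ 21 days.
M has 10 days of float (longest path through it is 11).
That remains the longest chain; total 21 days.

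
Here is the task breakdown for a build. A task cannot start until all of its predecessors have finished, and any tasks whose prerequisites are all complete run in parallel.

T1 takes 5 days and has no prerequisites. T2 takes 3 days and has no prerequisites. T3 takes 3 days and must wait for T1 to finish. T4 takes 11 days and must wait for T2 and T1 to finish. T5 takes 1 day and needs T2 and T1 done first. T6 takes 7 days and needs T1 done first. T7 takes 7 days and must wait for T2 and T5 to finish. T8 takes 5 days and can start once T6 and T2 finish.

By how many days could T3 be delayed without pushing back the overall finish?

9

The longest chain is T1→T6→T8 = 5+7+5 = 17; overall finish 17 days.
T3 finishes as early as 8 and must finish by 17.
So T3 can slip 17 − 8 = 9 days.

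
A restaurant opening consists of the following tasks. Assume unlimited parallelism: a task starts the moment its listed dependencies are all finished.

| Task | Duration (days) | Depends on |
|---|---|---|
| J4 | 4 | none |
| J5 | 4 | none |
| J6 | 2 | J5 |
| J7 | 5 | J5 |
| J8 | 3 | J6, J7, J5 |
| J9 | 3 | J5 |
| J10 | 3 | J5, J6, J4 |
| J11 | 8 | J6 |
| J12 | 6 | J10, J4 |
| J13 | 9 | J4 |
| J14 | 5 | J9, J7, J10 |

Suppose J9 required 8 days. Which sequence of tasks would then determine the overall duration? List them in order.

J5, J9, J14

Baseline: J5→J6→J10→J12 = 4+2+3+6 = 15 → 15 days.
J9 has 3 days of float (longest path through it is 12).
Now J5→J9→J14 = 4+8+5 = 17 is longest, so the finish becomes 17 days.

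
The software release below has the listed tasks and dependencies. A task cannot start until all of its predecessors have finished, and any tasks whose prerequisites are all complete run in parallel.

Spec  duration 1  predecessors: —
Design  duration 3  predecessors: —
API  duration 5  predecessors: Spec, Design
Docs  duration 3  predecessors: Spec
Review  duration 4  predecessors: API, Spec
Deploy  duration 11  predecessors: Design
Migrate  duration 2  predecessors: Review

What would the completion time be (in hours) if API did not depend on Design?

14

Before: longest chain Design→API→Review→Migrate = 3+5+4+2 = 14, finish 14.
Without Design→API, API's earliest start moves from 3 to 1.
New critical path: Design→Deploy = 3+11 = 14 ⇒ 14 hours.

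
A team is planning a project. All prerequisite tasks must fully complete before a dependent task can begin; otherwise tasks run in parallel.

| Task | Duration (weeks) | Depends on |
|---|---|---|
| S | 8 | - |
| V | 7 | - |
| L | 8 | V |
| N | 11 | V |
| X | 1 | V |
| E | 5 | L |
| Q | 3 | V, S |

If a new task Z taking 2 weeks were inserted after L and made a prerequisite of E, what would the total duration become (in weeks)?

Originally the schedule takes 20 weeks.
With Z inserted, E now waits for max(L, Z).
New critical path: V→L→Z→E = 7+8+2+5 = 22 ⇒ 22 weeks.

22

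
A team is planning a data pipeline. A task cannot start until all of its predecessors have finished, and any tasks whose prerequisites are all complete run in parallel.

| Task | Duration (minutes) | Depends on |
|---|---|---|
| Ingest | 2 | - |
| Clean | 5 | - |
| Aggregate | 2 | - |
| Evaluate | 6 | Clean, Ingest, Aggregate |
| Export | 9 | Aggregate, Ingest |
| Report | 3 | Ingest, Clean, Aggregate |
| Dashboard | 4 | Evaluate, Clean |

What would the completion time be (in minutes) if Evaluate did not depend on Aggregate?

With the dependency in place, Clean→Evaluate→Dashboard = 5+6+4 = 15 sets the finish at 15 minutes.
Dropping Aggregate→Evaluate doesn't change Evaluate's earliest start (5); another predecessor still binds.
After: Clean→Evaluate→Dashboard = 5+6+4 = 15 → 15 minutes.

15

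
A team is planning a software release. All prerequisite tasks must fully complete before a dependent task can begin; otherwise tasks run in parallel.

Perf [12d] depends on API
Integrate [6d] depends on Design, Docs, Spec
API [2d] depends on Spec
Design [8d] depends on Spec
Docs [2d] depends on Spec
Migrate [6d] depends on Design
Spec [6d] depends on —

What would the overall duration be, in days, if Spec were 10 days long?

24

Critical path before the change: Spec→Design→Migrate = 6+8+6 = 20 giving 20 days.
Since Spec is critical, the +4 change carries straight to that chain (now 24 days).
That remains the longest chain; total 24 days.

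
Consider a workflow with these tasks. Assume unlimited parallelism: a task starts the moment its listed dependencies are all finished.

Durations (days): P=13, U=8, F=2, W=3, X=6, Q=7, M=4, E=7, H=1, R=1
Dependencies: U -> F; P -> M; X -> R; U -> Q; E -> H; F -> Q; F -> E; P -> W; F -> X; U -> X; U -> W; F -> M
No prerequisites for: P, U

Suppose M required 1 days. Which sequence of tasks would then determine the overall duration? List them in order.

Critical path before the change: U→F→E→H = 8+2+7+1 = 18 giving 18 days.
The longest path through M is only 17 days, so M has float 1.
No other chain overtakes it, so the finish is 18 days.

U, F, E, H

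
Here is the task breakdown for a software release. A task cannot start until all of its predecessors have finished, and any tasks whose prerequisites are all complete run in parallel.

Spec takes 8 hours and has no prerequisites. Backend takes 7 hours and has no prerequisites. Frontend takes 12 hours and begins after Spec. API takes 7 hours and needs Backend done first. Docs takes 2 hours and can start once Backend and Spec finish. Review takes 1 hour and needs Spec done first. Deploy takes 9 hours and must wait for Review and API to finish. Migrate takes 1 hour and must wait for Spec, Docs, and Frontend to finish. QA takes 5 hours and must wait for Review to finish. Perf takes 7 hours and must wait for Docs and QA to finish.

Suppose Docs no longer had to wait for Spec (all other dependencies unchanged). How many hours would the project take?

23

With the dependency in place, Backend→API→Deploy = 7+7+9 = 23 sets the finish at 23 hours.
Without Spec→Docs, Docs's earliest start moves from 8 to 7.
New critical path: Backend→API→Deploy = 7+7+9 = 23 ⇒ 23 hours.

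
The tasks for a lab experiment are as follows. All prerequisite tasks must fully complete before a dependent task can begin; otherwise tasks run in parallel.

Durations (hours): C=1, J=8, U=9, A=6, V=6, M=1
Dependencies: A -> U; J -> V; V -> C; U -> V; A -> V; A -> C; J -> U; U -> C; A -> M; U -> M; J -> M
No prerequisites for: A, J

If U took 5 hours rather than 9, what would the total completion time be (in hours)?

Actual critical path: J→U→V→C = 8+9+6+1 = 24 ⇒ 24 hours.
U lies on that path, so at 5 hours the path becomes 20 hours.
That remains the longest chain; total 20 hours.

20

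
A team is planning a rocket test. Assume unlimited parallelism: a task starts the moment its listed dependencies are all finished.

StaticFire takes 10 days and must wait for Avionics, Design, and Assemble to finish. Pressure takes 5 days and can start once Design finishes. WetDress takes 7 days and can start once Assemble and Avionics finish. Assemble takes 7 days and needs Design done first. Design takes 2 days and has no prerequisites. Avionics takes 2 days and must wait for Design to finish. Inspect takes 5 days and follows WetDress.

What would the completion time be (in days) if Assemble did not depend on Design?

19

Before: longest chain Design→Assemble→WetDress→Inspect = 2+7+7+5 = 21, finish 21.
Without Design→Assemble, Assemble's earliest start moves from 2 to 0.
The longest chain is now Assemble→WetDress→Inspect = 7+7+5 = 19, so the job takes 19 days.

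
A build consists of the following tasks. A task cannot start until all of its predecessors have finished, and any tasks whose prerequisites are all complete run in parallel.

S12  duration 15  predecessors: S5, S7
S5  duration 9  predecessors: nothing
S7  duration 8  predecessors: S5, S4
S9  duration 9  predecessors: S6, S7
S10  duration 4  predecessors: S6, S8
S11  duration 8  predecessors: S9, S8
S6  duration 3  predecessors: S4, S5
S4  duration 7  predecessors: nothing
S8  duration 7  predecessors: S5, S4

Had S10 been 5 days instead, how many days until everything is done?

34

Critical path before the change: S5→S7→S9→S11 = 9+8+9+8 = 34 giving 34 days.
S10 is off the critical path — its longest chain is 20 days, giving 14 of slack.
That remains the longest chain; total 34 days.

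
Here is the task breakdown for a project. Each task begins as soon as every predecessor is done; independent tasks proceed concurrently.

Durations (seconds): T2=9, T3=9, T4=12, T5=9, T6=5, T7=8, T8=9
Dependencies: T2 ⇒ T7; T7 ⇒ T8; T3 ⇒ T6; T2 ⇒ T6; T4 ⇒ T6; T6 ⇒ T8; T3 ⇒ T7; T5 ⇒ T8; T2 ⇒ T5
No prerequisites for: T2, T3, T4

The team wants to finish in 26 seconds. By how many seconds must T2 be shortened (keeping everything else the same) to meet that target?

1

Current finish: 27 seconds; target: 26.
T2 is on every critical path, so each second cut from T2 cuts the finish by one (this holds down to a finish of 26).
Need 27 − 26 = 1 second off T2 → T2 becomes 8 seconds, finish becomes 26.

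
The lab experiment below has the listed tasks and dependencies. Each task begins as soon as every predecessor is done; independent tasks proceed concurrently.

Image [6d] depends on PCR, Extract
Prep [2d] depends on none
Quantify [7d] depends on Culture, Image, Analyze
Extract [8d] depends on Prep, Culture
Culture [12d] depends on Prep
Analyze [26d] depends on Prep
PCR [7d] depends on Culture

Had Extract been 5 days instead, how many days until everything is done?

Critical path before the change: Prep→Culture→Extract→Image→Quantify = 2+12+8+6+7 = 35 giving 35 days.
Extract is on the critical path; changing it to 5 makes that path 32 days.
The binding chain switches to Prep→Analyze→Quantify = 2+26+7 = 35; finish 35 days.

35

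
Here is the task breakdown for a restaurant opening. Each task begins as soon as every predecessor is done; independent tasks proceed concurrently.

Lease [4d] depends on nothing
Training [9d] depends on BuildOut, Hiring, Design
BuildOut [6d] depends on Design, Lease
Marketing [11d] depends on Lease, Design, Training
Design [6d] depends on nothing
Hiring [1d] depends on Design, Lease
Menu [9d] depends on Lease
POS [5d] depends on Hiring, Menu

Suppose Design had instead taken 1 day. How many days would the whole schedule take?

30

Critical path before the change: Design→BuildOut→Training→Marketing = 6+6+9+11 = 32 giving 32 days.
Design lies on that path, so at 1 day the path becomes 27 days.
Now Lease→BuildOut→Training→Marketing = 4+6+9+11 = 30 is longest, so the finish becomes 30 days.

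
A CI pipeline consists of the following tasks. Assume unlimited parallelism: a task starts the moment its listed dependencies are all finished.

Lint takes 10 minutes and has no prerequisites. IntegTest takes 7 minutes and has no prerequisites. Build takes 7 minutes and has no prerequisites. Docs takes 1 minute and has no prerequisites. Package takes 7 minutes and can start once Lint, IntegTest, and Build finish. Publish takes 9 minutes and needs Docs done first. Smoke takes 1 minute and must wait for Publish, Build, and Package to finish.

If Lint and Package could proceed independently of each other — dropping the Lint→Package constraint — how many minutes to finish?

15

Before: longest chain Lint→Package→Smoke = 10+7+1 = 18, finish 18.
Without Lint→Package, Package's earliest start moves from 10 to 7.
The longest chain is now IntegTest→Package→Smoke = 7+7+1 = 15, so the CI pipeline takes 15 minutes.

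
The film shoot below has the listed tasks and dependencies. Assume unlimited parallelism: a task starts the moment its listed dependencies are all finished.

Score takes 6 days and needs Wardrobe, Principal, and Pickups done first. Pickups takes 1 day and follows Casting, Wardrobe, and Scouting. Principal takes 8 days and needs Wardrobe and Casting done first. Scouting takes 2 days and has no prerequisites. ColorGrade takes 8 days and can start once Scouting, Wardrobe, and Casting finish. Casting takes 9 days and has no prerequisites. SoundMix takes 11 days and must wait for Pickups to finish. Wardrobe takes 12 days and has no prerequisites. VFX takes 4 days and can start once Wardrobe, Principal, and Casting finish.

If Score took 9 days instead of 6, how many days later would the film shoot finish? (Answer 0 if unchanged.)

As given, the longest chain is Wardrobe→Principal→Score = 12+8+6 = 26, so the finish is 26 days.
Score is on the critical path; changing it to 9 makes that path 29 days.
That remains the longest chain; total 29 days.
Change in finish: 29 − 26 = +3 days.

3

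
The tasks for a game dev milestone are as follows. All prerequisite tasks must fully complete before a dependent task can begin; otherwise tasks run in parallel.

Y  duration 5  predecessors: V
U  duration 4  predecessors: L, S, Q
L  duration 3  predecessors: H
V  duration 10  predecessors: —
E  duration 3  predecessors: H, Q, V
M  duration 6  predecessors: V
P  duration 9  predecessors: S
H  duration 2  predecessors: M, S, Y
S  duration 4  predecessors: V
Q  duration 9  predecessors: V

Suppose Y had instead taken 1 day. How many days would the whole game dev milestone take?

25

Critical path before the change: V→M→H→L→U = 10+6+2+3+4 = 25 giving 25 days.
Y is off the critical path — its longest chain is 24 days, giving 1 of slack.
No other chain overtakes it, so the finish is 25 days.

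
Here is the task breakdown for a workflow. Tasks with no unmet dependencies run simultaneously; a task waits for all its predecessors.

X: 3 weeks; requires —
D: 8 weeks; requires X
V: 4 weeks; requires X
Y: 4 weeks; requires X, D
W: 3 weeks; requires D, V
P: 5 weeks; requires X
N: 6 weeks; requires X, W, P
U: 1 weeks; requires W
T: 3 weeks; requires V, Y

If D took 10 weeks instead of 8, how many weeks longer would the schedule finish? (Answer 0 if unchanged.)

Actual critical path: X→D→W→N = 3+8+3+6 = 20 ⇒ 20 weeks.
D is on the critical path; changing it to 10 makes that path 22 weeks.
The critical path is still X→D→W→N; finish is now 22 weeks.
Change in finish: 22 − 20 = +2 weeks.

2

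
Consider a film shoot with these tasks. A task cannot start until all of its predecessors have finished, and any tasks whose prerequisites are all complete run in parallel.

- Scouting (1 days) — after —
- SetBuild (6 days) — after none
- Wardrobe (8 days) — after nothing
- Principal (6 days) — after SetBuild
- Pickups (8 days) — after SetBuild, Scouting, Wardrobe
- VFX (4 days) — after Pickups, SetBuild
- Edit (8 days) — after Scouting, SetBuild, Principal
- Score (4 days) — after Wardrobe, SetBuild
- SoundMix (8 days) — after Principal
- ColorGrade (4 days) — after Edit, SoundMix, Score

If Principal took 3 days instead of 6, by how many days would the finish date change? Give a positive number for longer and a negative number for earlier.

-3

Actual critical path: SetBuild→Principal→Edit→ColorGrade = 6+6+8+4 = 24 ⇒ 24 days.
Principal lies on that path, so at 3 days the path becomes 21 days.
The critical path is still SetBuild→Principal→Edit→ColorGrade; finish is now 21 days.
Change in finish: 21 − 24 = -3 days.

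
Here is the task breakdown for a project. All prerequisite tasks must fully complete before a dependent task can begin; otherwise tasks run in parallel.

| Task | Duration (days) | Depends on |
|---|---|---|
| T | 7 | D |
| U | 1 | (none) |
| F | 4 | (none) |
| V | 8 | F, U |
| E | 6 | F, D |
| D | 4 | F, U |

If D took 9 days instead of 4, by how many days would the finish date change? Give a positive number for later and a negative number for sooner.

5

Critical path before the change: F→D→T = 4+4+7 = 15 giving 15 days.
D is on the critical path; changing it to 9 makes that path 20 days.
No other chain overtakes it, so the finish is 20 days.
Change in finish: 20 − 15 = +5 days.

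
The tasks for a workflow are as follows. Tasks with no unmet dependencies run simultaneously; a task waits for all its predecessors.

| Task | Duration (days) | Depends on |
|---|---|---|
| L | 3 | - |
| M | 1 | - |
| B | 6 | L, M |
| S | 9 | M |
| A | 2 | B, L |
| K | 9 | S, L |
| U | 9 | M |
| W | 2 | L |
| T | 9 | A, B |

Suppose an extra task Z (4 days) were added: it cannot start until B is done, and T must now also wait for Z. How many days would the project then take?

Originally the project takes 20 days.
With Z inserted, T now waits for max(A, B, Z).
New critical path: L→B→Z→T = 3+6+4+9 = 22 ⇒ 22 days.

22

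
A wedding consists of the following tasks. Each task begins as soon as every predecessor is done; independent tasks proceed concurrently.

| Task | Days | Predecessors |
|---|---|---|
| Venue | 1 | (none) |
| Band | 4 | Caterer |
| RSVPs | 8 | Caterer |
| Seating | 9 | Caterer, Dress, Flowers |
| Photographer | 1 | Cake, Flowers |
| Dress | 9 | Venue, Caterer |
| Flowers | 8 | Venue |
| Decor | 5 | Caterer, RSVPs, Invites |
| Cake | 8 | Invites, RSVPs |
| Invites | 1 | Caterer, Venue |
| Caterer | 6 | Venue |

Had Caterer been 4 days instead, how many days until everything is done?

As given, the longest chain is Venue→Caterer→Dress→Seating = 1+6+9+9 = 25, so the finish is 25 days.
Caterer is on the critical path; changing it to 4 makes that path 23 days.
No other chain overtakes it, so the finish is 23 days.

23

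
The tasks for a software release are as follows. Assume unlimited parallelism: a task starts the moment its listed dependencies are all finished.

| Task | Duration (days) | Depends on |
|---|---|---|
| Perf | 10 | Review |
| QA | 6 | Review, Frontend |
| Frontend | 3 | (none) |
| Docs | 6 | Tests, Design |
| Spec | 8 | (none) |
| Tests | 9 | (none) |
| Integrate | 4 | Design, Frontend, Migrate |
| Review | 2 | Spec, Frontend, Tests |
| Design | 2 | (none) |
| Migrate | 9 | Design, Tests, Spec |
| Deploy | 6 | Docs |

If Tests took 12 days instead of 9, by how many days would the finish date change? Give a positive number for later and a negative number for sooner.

3

Actual critical path: Tests→Migrate→Integrate = 9+9+4 = 22 ⇒ 22 days.
Since Tests is critical, the +3 change carries straight to that chain (now 25 days).
The critical path is still Tests→Migrate→Integrate; finish is now 25 days.
Change in finish: 25 − 22 = +3 days.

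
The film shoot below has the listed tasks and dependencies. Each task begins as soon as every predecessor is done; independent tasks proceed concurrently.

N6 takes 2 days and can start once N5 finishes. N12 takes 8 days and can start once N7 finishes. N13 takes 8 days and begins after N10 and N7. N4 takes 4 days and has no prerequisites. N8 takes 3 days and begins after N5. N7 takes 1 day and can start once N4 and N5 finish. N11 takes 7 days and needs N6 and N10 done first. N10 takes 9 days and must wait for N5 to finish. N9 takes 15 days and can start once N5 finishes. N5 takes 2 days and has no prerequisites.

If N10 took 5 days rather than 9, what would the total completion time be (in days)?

As given, the longest chain is N5→N10→N13 = 2+9+8 = 19, so the finish is 19 days.
Since N10 is critical, the -4 change carries straight to that chain (now 15 days).
Now N5→N9 = 2+15 = 17 is longest, so the finish becomes 17 days.

17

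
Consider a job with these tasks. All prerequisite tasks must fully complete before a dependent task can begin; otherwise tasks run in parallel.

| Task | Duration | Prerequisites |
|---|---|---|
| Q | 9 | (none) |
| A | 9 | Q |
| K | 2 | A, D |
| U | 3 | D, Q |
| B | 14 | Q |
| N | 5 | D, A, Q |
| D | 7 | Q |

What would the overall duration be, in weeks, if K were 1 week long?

Baseline: Q→B = 9+14 = 23 → 23 weeks.
The longest path through K is only 20 weeks, so K has float 3.
No other chain overtakes it, so the finish is 23 weeks.

23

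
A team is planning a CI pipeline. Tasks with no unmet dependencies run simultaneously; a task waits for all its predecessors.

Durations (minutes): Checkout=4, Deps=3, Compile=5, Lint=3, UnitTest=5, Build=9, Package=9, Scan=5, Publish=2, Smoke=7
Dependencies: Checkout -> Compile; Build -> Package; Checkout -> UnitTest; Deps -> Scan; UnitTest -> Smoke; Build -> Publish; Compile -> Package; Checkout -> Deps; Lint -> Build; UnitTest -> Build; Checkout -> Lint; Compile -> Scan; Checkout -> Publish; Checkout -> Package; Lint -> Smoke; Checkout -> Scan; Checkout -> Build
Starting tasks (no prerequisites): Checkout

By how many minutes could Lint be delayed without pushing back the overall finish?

2

The longest chain is Checkout→UnitTest→Build→Package = 4+5+9+9 = 27; overall finish 27 minutes.
The longest chain containing Lint totals 25 minutes.
So Lint can slip 9 − 7 = 2 minutes.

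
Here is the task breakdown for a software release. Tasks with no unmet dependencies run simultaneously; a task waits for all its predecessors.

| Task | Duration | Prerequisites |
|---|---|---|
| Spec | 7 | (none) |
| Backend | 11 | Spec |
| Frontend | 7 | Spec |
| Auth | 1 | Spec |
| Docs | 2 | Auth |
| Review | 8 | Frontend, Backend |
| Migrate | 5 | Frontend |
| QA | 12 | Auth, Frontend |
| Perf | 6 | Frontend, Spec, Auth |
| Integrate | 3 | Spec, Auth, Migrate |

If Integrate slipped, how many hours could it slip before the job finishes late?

4

Critical path: Spec→Backend→Review = 7+11+8 = 26, so the finish is 26 hours.
The longest chain containing Integrate totals 22 hours.
Float = 26 − 22 = 4.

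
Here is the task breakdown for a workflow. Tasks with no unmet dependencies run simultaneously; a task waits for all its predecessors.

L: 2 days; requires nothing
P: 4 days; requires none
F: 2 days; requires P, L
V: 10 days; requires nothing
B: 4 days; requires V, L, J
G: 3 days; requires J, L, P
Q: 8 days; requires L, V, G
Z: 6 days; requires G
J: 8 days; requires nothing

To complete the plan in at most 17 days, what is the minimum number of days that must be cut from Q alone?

2

Current finish: 19 days; target: 17.
Q is on every critical path, so each day cut from Q cuts the finish by one (this holds down to a finish of 17).
Need 19 − 17 = 2 days off Q → Q becomes 6 days, finish becomes 17.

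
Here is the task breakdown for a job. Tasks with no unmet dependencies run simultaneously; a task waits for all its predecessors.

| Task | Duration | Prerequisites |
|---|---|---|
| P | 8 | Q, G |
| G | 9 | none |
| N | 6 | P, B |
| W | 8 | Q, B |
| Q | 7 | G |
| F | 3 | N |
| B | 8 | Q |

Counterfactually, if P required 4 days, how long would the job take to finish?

Baseline: G→Q→P→N→F = 9+7+8+6+3 = 33 → 33 days.
Since P is critical, the -4 change carries straight to that chain (now 29 days).
The binding chain switches to G→Q→B→N→F = 9+7+8+6+3 = 33; finish 33 days.

33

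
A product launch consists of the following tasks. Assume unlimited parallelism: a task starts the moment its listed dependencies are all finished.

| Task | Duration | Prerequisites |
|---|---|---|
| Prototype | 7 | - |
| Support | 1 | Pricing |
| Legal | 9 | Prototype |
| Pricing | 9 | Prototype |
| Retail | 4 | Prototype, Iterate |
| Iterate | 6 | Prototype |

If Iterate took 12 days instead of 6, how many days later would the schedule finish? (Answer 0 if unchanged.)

The binding path is Prototype→Iterate→Retail = 7+6+4 = 17; finish at 17 days.
Iterate is on the critical path; changing it to 12 makes that path 23 days.
That remains the longest chain; total 23 days.
Change in finish: 23 − 17 = +6 days.

6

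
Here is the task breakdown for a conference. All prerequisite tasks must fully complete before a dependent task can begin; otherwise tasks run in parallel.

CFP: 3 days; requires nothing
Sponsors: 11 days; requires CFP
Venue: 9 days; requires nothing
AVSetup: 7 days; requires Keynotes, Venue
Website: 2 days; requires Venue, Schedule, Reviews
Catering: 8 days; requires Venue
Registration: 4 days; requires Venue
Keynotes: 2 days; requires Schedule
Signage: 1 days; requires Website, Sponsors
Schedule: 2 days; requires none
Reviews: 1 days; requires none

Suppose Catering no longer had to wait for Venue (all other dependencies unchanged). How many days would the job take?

With the dependency in place, Venue→Catering = 9+8 = 17 sets the finish at 17 days.
Without Venue→Catering, Catering's earliest start moves from 9 to 0.
The longest chain is now Venue→AVSetup = 9+7 = 16, so the job takes 16 days.

16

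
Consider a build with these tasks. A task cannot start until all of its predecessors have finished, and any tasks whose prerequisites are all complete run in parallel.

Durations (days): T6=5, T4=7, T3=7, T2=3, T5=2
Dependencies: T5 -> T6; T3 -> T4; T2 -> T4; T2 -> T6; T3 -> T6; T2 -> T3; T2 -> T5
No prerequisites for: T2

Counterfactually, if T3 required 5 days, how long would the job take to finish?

15

The binding path is T2→T3→T4 = 3+7+7 = 17; finish at 17 days.
T3 is on the critical path; changing it to 5 makes that path 15 days.
The critical path is still T2→T3→T4; finish is now 15 days.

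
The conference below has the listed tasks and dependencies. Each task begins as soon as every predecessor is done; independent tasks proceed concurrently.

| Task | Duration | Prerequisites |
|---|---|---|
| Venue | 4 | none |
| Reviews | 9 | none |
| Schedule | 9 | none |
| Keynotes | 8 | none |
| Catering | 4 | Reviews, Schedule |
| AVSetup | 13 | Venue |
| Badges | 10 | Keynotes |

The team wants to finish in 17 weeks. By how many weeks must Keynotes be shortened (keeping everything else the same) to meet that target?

1

Current finish: 18 weeks; target: 17.
Keynotes is on every critical path, so each week cut from Keynotes cuts the finish by one (this holds down to a finish of 17).
Need 18 − 17 = 1 week off Keynotes → Keynotes becomes 7 weeks, finish becomes 17.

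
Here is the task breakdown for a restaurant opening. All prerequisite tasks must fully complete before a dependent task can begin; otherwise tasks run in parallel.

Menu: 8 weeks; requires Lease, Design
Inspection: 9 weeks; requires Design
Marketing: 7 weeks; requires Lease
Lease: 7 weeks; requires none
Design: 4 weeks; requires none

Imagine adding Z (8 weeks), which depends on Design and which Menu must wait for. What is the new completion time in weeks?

20

Originally the job takes 15 weeks.
With Z inserted, Menu now waits for max(Lease, Design, Z).
New critical path: Design→Z→Menu = 4+8+8 = 20 ⇒ 20 weeks.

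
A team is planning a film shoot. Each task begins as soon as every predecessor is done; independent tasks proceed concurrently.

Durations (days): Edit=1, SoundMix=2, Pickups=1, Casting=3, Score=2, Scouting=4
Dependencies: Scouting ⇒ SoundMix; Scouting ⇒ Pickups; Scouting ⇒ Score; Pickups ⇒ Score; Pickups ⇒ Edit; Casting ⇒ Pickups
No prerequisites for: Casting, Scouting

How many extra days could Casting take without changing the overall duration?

1

The longest chain is Scouting→Pickups→Score = 4+1+2 = 7; overall finish 7 days.
Casting finishes as early as 3 and must finish by 4.
Float = 7 − 6 = 1.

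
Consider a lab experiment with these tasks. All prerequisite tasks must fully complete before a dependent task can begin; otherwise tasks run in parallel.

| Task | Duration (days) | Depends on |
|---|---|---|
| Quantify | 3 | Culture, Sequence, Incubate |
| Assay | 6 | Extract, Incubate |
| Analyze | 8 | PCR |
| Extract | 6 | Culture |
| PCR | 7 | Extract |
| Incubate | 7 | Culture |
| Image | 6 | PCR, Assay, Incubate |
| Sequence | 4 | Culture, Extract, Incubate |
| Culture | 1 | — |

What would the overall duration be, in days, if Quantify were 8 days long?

22

Actual critical path: Culture→Extract→PCR→Analyze = 1+6+7+8 = 22 ⇒ 22 days.
The longest path through Quantify is only 15 days, so Quantify has float 7.
That remains the longest chain; total 22 days.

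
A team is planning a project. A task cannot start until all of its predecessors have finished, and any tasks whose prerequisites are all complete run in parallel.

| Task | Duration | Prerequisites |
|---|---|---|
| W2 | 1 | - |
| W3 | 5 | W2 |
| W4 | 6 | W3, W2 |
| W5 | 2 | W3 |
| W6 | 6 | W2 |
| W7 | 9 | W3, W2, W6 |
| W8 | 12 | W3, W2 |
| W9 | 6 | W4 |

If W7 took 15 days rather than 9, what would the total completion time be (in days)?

The binding path is W2→W3→W4→W9 = 1+5+6+6 = 18; finish at 18 days.
W7 has 2 days of float (longest path through it is 16).
New critical path: W2→W6→W7 = 1+6+15 = 22 ⇒ 22 days.

22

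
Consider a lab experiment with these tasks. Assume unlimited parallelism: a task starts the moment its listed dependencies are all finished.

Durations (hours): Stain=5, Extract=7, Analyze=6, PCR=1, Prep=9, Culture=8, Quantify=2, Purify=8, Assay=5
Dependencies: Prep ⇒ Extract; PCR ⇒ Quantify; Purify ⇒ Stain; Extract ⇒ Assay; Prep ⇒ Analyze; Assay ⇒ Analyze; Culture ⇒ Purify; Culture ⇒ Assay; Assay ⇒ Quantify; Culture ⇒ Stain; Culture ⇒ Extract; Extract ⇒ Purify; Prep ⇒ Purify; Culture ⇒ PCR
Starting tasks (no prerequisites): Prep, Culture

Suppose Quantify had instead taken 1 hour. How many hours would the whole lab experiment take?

Baseline: Prep→Extract→Purify→Stain = 9+7+8+5 = 29 → 29 hours.
Quantify is off the critical path — its longest chain is 23 hours, giving 6 of slack.
That remains the longest chain; total 29 hours.

29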